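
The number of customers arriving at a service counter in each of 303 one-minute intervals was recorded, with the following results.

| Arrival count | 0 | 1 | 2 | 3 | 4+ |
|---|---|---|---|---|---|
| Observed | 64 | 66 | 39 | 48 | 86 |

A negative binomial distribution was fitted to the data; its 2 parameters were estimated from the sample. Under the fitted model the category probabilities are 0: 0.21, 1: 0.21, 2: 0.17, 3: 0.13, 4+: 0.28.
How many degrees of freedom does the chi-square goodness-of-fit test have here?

2

There are k = 5 categories and 2 parameters estimated from the data, so df = 5 − 1 − 2 = 2.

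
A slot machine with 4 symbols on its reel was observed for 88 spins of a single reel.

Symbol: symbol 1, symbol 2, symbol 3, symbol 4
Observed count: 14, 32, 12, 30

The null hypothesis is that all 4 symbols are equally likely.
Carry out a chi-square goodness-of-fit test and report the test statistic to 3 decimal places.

14.909

Under H₀ each category has probability 1/4, so each expected count is 88/4 = 22.
symbol 1: (14 − 22)²/22 = 64/22 = 2.9091
symbol 2: (32 − 22)²/22 = 100/22 = 4.5455
symbol 3: (12 − 22)²/22 = 100/22 = 4.5455
symbol 4: (30 − 22)²/22 = 64/22 = 2.9091
Sum = 14.909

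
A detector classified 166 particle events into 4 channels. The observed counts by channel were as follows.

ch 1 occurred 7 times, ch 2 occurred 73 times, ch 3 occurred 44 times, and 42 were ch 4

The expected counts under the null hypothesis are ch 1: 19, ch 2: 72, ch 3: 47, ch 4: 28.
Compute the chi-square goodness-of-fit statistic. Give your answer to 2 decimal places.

cat         O        E   (O−E)²/E
ch 1        7       19      7.579
ch 2       73       72      0.014
ch 3       44       47      0.191
ch 4       42       28      7.000
Sum = 14.78

14.78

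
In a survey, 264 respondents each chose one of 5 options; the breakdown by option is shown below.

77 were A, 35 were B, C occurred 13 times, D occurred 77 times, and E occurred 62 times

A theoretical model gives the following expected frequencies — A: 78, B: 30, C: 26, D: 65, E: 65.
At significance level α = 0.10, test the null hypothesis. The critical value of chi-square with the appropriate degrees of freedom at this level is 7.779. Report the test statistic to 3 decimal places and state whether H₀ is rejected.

9.700; reject

cat         O        E   (O−E)²/E
A          77       78     0.0128
B          35       30     0.8333
C          13       26     6.5000
D          77       65     2.2154
E          62       65     0.1385
Sum = 9.700
df = 4. Since 9.700 > 7.779, we reject H₀.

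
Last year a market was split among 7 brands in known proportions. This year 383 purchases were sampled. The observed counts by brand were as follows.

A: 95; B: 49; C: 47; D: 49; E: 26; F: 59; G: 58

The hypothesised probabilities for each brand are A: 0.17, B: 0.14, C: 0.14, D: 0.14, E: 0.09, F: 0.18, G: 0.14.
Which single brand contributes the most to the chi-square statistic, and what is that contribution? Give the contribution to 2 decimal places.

Expected counts E_i = n·p_i: 383×0.17 = 65.11, 383×0.14 = 53.62, 383×0.14 = 53.62, 383×0.14 = 53.62, 383×0.09 = 34.47, 383×0.18 = 68.94, 383×0.14 = 53.62.
χ² = (95−65.11)²/65.11 + (49−53.62)²/53.62 + (47−53.62)²/53.62 + (49−53.62)²/53.62 + (26−34.47)²/34.47 + (59−68.94)²/68.94 + (58−53.62)²/53.62
   = 13.722 + 0.398 + 0.817 + 0.398 + 2.081 + 1.433 + 0.358
The largest term is for A: 13.72.

A, 13.72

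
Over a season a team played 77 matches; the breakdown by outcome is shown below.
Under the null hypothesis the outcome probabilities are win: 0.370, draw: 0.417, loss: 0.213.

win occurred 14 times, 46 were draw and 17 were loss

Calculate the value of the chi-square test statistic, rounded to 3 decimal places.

13.401

Expected counts E_i = n·p_i: 77×0.370 = 28.49, 77×0.417 = 32.109, 77×0.213 = 16.401.
win: (14 − 28.49)²/28.49 = 209.9601/28.49 = 7.3696
draw: (46 − 32.109)²/32.109 = 192.959881/32.109 = 6.0095
loss: (17 − 16.401)²/16.401 = 0.358801/16.401 = 0.0219
Sum = 13.401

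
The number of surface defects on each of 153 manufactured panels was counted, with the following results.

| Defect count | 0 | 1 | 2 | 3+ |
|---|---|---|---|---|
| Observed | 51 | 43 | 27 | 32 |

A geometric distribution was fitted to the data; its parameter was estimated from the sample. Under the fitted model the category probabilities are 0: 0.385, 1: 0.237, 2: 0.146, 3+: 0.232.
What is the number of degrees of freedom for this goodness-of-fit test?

2

There are k = 4 categories and 1 parameter estimated from the data, so df = 4 − 1 − 1 = 2.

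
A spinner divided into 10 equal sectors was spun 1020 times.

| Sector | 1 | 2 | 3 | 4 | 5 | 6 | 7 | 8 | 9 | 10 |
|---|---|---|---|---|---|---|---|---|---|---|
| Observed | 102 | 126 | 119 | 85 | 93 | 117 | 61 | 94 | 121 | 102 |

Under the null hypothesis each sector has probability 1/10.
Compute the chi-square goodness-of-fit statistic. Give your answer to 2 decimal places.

Under H₀ each category has probability 1/10, so each expected count is 1020/10 = 102.
1: (102 − 102)²/102 = 0/102 = 0.000
2: (126 − 102)²/102 = 576/102 = 5.647
3: (119 − 102)²/102 = 289/102 = 2.833
4: (85 − 102)²/102 = 289/102 = 2.833
5: (93 − 102)²/102 = 81/102 = 0.794
6: (117 − 102)²/102 = 225/102 = 2.206
7: (61 − 102)²/102 = 1681/102 = 16.480
8: (94 − 102)²/102 = 64/102 = 0.627
9: (121 − 102)²/102 = 361/102 = 3.539
10: (102 − 102)²/102 = 0/102 = 0.000
Sum = 34.96

34.96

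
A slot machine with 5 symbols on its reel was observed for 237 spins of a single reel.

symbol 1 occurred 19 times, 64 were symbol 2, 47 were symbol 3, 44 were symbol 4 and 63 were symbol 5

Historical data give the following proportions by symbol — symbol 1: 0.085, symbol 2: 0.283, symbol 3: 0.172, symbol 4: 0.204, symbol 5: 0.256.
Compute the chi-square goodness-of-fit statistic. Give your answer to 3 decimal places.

1.640

Expected counts E_i = n·p_i: 237×0.085 = 20.145, 237×0.283 = 67.071, 237×0.172 = 40.764, 237×0.204 = 48.348, 237×0.256 = 60.672.
χ² = (19−20.145)²/20.145 + (64−67.071)²/67.071 + (47−40.764)²/40.764 + (44−48.348)²/48.348 + (63−60.672)²/60.672
   = 0.0651 + 0.1406 + 0.9540 + 0.3910 + 0.0893
Sum = 1.640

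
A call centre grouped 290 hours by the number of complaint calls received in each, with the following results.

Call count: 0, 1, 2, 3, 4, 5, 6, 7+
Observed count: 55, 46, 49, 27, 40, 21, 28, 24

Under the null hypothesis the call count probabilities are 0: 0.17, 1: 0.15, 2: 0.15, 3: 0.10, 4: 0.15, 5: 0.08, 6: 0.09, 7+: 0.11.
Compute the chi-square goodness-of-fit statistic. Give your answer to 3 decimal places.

4.221

Expected counts E_i = n·p_i: 290×0.17 = 49.3, 290×0.15 = 43.5, 290×0.15 = 43.5, 290×0.10 = 29, 290×0.15 = 43.5, 290×0.08 = 23.2, 290×0.09 = 26.1, 290×0.11 = 31.9.
χ² = (55−49.3)²/49.3 + (46−43.5)²/43.5 + (49−43.5)²/43.5 + (27−29)²/29 + (40−43.5)²/43.5 + (21−23.2)²/23.2 + (28−26.1)²/26.1 + (24−31.9)²/31.9
   = 0.6590 + 0.1437 + 0.6954 + 0.1379 + 0.2816 + 0.2086 + 0.1383 + 1.9564
Sum = 4.221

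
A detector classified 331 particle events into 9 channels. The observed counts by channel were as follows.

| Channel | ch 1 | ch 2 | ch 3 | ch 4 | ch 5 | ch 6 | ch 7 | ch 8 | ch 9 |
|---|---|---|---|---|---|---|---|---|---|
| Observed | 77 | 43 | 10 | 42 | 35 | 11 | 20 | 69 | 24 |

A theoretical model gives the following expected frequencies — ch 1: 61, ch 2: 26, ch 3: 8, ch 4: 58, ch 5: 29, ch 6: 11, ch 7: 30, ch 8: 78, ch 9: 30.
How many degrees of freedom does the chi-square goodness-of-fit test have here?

There are k = 9 categories and no parameters were estimated from the data, so df = 9 − 1 = 8.

8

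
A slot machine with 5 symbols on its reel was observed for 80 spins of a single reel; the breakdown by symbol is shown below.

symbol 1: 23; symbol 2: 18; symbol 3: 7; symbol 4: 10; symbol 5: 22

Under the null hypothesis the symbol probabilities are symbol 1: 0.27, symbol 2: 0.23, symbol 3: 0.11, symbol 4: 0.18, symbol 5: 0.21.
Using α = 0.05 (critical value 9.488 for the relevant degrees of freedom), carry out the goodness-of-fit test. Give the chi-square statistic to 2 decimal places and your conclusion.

Expected counts E_i = n·p_i: 80×0.27 = 21.6, 80×0.23 = 18.4, 80×0.11 = 8.8, 80×0.18 = 14.4, 80×0.21 = 16.8.
cat           O        E   (O−E)²/E
symbol 1     23     21.6      0.091
symbol 2     18     18.4      0.009
symbol 3      7      8.8      0.368
symbol 4     10     14.4      1.344
symbol 5     22     16.8      1.610
Sum = 3.42
df = 4. Since 3.42 < 9.488, we do not reject H₀.

3.42; do not reject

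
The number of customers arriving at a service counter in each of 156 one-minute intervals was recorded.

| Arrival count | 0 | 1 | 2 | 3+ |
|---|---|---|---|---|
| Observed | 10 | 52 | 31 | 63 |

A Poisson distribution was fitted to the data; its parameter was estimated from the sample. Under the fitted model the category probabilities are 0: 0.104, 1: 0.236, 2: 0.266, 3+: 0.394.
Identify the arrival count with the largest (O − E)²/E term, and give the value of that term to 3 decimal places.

Expected counts E_i = n·p_i: 156×0.104 = 16.224, 156×0.236 = 36.816, 156×0.266 = 41.496, 156×0.394 = 61.464.
χ² = (10−16.224)²/16.224 + (52−36.816)²/36.816 + (31−41.496)²/41.496 + (63−61.464)²/61.464
   = 2.3877 + 6.2623 + 2.6549 + 0.0384
The largest term is for 1: 6.262.

1, 6.262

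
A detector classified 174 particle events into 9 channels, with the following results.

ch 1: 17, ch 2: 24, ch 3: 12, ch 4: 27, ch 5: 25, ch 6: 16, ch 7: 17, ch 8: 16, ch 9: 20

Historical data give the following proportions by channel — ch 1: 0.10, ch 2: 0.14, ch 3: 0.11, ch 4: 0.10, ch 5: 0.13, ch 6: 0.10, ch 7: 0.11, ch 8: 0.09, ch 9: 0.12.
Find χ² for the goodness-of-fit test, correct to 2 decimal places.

Expected counts E_i = n·p_i: 174×0.10 = 17.4, 174×0.14 = 24.36, 174×0.11 = 19.14, 174×0.10 = 17.4, 174×0.13 = 22.62, 174×0.10 = 17.4, 174×0.11 = 19.14, 174×0.09 = 15.66, 174×0.12 = 20.88.
ch 1: (17 − 17.4)²/17.4 = 0.16/17.4 = 0.009
ch 2: (24 − 24.36)²/24.36 = 0.1296/24.36 = 0.005
ch 3: (12 − 19.14)²/19.14 = 50.9796/19.14 = 2.664
ch 4: (27 − 17.4)²/17.4 = 92.16/17.4 = 5.297
ch 5: (25 − 22.62)²/22.62 = 5.6644/22.62 = 0.250
ch 6: (16 − 17.4)²/17.4 = 1.96/17.4 = 0.113
ch 7: (17 − 19.14)²/19.14 = 4.5796/19.14 = 0.239
ch 8: (16 − 15.66)²/15.66 = 0.1156/15.66 = 0.007
ch 9: (20 − 20.88)²/20.88 = 0.7744/20.88 = 0.037
Sum = 8.62

8.62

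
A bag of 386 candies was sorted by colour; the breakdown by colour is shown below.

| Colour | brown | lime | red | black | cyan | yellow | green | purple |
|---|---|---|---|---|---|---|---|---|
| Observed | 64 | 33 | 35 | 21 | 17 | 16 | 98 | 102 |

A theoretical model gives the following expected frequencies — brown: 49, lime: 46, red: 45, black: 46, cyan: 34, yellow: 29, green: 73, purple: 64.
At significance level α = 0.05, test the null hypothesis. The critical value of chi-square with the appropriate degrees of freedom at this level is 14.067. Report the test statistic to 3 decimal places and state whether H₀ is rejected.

69.527; reject

brown: (64 − 49)²/49 = 225/49 = 4.5918
lime: (33 − 46)²/46 = 169/46 = 3.6739
red: (35 − 45)²/45 = 100/45 = 2.2222
black: (21 − 46)²/46 = 625/46 = 13.5870
cyan: (17 − 34)²/34 = 289/34 = 8.5000
yellow: (16 − 29)²/29 = 169/29 = 5.8276
green: (98 − 73)²/73 = 625/73 = 8.5616
purple: (102 − 64)²/64 = 1444/64 = 22.5625
Sum = 69.527
df = 7. Since 69.527 > 14.067, we reject H₀.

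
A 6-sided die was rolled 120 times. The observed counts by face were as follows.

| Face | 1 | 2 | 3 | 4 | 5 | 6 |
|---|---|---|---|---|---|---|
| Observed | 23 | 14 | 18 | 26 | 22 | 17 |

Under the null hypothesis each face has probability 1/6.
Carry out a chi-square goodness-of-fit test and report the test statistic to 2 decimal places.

4.90

Expected count for each of the 6 categories: 120/6 = 20.
χ² = (23−20)²/20 + (14−20)²/20 + (18−20)²/20 + (26−20)²/20 + (22−20)²/20 + (17−20)²/20
   = 0.450 + 1.800 + 0.200 + 1.800 + 0.200 + 0.450
Sum = 4.90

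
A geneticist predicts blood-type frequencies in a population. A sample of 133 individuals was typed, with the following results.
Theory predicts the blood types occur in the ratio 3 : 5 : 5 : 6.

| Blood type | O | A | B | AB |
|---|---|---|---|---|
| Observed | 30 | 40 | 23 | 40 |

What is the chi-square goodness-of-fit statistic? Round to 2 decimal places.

8.78

Ratio total = 19. Expected counts: 133×3/19 = 21, 133×5/19 = 35, 133×5/19 = 35, 133×6/19 = 42.
cat         O        E   (O−E)²/E
O          30       21      3.857
A          40       35      0.714
B          23       35      4.114
AB         40       42      0.095
Sum = 8.78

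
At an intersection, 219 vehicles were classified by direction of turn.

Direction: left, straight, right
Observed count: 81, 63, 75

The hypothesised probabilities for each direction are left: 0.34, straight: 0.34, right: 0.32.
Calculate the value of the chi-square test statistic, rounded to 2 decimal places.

Expected counts E_i = n·p_i: 219×0.34 = 74.46, 219×0.34 = 74.46, 219×0.32 = 70.08.
left: (81 − 74.46)²/74.46 = 42.7716/74.46 = 0.574
straight: (63 − 74.46)²/74.46 = 131.3316/74.46 = 1.764
right: (75 − 70.08)²/70.08 = 24.2064/70.08 = 0.345
Sum = 2.68

2.68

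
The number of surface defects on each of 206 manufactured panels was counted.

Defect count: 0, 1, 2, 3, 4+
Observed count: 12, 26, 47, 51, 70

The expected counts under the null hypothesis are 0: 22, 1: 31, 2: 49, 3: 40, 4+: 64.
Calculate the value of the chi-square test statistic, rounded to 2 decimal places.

0: (12 − 22)²/22 = 100/22 = 4.545
1: (26 − 31)²/31 = 25/31 = 0.806
2: (47 − 49)²/49 = 4/49 = 0.082
3: (51 − 40)²/40 = 121/40 = 3.025
4+: (70 − 64)²/64 = 36/64 = 0.563
Sum = 9.02

9.02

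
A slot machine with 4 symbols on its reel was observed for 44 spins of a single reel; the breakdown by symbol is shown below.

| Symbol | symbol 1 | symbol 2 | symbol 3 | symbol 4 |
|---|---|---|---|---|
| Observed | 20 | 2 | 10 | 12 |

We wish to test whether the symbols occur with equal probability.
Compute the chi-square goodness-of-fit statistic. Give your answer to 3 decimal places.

Under H₀ each category has probability 1/4, so each expected count is 44/4 = 11.
cat           O        E   (O−E)²/E
symbol 1     20       11     7.3636
symbol 2      2       11     7.3636
symbol 3     10       11     0.0909
symbol 4     12       11     0.0909
Sum = 14.909

14.909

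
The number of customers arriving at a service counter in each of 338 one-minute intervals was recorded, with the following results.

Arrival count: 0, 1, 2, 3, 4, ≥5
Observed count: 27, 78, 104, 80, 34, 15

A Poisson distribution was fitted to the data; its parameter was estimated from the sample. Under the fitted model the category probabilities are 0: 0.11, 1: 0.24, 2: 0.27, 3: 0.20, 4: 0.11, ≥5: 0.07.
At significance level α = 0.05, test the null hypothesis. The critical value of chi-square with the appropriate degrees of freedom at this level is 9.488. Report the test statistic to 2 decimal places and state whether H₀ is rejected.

10.40; reject

Expected counts E_i = n·p_i: 338×0.11 = 37.18, 338×0.24 = 81.12, 338×0.27 = 91.26, 338×0.20 = 67.6, 338×0.11 = 37.18, 338×0.07 = 23.66.
cat         O        E   (O−E)²/E
0          27    37.18      2.787
1          78    81.12      0.120
2         104    91.26      1.779
3          80     67.6      2.275
4          34    37.18      0.272
≥5         15    23.66      3.170
Sum = 10.40
df = 4. Since 10.40 > 9.488, we reject H₀.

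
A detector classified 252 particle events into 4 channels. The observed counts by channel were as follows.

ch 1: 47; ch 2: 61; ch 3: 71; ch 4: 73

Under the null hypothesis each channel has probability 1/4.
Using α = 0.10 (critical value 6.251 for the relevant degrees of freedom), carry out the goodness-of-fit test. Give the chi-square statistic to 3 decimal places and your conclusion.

Expected count for each of the 4 categories: 252/4 = 63.
cat         O        E   (O−E)²/E
ch 1       47       63     4.0635
ch 2       61       63     0.0635
ch 3       71       63     1.0159
ch 4       73       63     1.5873
Sum = 6.730
df = 3. Since 6.730 > 6.251, we reject H₀.

6.730; reject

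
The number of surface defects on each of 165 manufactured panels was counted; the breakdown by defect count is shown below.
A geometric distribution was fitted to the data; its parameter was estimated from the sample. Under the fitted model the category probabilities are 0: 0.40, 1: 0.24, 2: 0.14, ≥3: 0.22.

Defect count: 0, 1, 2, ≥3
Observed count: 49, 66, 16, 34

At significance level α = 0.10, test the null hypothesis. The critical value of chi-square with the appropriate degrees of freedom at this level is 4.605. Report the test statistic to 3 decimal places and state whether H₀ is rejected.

Expected counts E_i = n·p_i: 165×0.40 = 66, 165×0.24 = 39.6, 165×0.14 = 23.1, 165×0.22 = 36.3.
χ² = (49−66)²/66 + (66−39.6)²/39.6 + (16−23.1)²/23.1 + (34−36.3)²/36.3
   = 4.3788 + 17.6000 + 2.1823 + 0.1457
Sum = 24.307
df = 2. Since 24.307 > 4.605, we reject H₀.

24.307; reject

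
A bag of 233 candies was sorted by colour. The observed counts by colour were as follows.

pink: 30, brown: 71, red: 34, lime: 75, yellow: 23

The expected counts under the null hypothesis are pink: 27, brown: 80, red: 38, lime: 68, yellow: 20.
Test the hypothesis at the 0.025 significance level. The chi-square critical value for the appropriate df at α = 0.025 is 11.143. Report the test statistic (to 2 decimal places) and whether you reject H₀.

cat         O        E   (O−E)²/E
pink       30       27      0.333
brown      71       80      1.013
red        34       38      0.421
lime       75       68      0.721
yellow     23       20      0.450
Sum = 2.94
df = 4. Since 2.94 < 11.143, we do not reject H₀.

2.94; do not reject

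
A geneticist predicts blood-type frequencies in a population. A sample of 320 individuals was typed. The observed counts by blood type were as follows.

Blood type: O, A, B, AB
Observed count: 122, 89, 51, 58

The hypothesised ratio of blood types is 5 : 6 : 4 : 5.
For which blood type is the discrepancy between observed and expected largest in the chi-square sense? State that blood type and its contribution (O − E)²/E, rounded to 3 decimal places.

Ratio total = 20. Expected counts: 320×5/20 = 80, 320×6/20 = 96, 320×4/20 = 64, 320×5/20 = 80.
O: (122 − 80)²/80 = 1764/80 = 22.0500
A: (89 − 96)²/96 = 49/96 = 0.5104
B: (51 − 64)²/64 = 169/64 = 2.6406
AB: (58 − 80)²/80 = 484/80 = 6.0500
The largest term is for O: 22.050.

O, 22.050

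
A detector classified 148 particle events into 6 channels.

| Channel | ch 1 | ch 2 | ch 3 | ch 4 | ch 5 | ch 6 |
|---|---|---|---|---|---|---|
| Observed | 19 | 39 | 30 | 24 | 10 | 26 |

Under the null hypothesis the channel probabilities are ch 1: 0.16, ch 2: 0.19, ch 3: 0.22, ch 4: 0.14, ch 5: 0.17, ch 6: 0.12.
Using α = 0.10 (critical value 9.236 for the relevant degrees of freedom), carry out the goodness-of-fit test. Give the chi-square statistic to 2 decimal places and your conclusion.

Expected counts E_i = n·p_i: 148×0.16 = 23.68, 148×0.19 = 28.12, 148×0.22 = 32.56, 148×0.14 = 20.72, 148×0.17 = 25.16, 148×0.12 = 17.76.
χ² = (19−23.68)²/23.68 + (39−28.12)²/28.12 + (30−32.56)²/32.56 + (24−20.72)²/20.72 + (10−25.16)²/25.16 + (26−17.76)²/17.76
   = 0.925 + 4.210 + 0.201 + 0.519 + 9.135 + 3.823
Sum = 18.81
df = 5. Since 18.81 > 9.236, we reject H₀.

18.81; reject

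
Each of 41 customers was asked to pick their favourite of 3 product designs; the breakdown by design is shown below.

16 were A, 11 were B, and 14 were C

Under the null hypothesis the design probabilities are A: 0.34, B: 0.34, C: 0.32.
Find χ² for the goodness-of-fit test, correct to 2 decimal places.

Expected counts E_i = n·p_i: 41×0.34 = 13.94, 41×0.34 = 13.94, 41×0.32 = 13.12.
A: (16 − 13.94)²/13.94 = 4.2436/13.94 = 0.304
B: (11 − 13.94)²/13.94 = 8.6436/13.94 = 0.620
C: (14 − 13.12)²/13.12 = 0.7744/13.12 = 0.059
Sum = 0.98

0.98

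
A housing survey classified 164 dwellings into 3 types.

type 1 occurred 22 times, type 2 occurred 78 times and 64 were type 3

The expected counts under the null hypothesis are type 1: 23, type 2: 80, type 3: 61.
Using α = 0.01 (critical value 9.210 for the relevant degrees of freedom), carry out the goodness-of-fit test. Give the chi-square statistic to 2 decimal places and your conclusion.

0.24; do not reject

χ² = (22−23)²/23 + (78−80)²/80 + (64−61)²/61
   = 0.043 + 0.050 + 0.148
Sum = 0.24
df = 2. Since 0.24 < 9.210, we do not reject H₀.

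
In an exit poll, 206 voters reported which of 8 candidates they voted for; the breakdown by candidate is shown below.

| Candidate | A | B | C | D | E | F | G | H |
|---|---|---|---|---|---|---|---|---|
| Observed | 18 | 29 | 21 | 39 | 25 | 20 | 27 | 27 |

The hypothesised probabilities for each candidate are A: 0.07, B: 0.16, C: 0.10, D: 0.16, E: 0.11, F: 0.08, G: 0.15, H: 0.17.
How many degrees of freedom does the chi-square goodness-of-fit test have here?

There are k = 8 categories and no parameters were estimated from the data, so df = 8 − 1 = 7.

7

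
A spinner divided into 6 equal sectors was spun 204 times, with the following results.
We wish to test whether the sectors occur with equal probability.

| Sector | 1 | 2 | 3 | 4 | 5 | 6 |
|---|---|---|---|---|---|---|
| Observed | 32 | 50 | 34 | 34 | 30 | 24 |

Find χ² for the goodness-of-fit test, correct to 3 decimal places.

11.059

Expected count for each of the 6 categories: 204/6 = 34.
1: (32 − 34)²/34 = 4/34 = 0.1176
2: (50 − 34)²/34 = 256/34 = 7.5294
3: (34 − 34)²/34 = 0/34 = 0.0000
4: (34 − 34)²/34 = 0/34 = 0.0000
5: (30 − 34)²/34 = 16/34 = 0.4706
6: (24 − 34)²/34 = 100/34 = 2.9412
Sum = 11.059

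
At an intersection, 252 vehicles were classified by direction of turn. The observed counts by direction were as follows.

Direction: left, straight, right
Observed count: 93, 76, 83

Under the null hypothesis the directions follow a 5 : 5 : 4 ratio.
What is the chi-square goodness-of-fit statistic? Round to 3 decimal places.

3.958

Ratio total = 14. Expected counts: 252×5/14 = 90, 252×5/14 = 90, 252×4/14 = 72.
χ² = (93−90)²/90 + (76−90)²/90 + (83−72)²/72
   = 0.1000 + 2.1778 + 1.6806
Sum = 3.958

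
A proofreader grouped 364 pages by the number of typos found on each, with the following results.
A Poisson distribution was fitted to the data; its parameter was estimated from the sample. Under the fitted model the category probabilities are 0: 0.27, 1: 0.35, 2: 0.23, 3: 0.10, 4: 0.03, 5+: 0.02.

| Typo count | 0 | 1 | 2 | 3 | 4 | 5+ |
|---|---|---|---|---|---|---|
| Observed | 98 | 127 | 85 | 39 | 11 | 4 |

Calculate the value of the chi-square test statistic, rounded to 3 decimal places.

Expected counts E_i = n·p_i: 364×0.27 = 98.28, 364×0.35 = 127.4, 364×0.23 = 83.72, 364×0.10 = 36.4, 364×0.03 = 10.92, 364×0.02 = 7.28.
χ² = (98−98.28)²/98.28 + (127−127.4)²/127.4 + (85−83.72)²/83.72 + (39−36.4)²/36.4 + (11−10.92)²/10.92 + (4−7.28)²/7.28
   = 0.0008 + 0.0013 + 0.0196 + 0.1857 + 0.0006 + 1.4778
Sum = 1.686

1.686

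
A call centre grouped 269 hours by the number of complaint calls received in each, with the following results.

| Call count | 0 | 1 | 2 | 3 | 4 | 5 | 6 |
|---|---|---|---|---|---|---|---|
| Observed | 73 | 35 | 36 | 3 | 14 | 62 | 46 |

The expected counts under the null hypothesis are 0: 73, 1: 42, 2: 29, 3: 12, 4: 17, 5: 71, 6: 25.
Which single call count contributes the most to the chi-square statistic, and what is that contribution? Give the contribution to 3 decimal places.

χ² = (73−73)²/73 + (35−42)²/42 + (36−29)²/29 + (3−12)²/12 + (14−17)²/17 + (62−71)²/71 + (46−25)²/25
   = 0.0000 + 1.1667 + 1.6897 + 6.7500 + 0.5294 + 1.1408 + 17.6400
The largest term is for 6: 17.640.

6, 17.640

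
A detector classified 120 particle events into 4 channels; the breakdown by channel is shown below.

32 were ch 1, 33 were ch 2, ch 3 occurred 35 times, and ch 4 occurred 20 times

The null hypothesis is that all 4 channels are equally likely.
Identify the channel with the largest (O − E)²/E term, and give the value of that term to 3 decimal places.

ch 4, 3.333

Expected count for each of the 4 categories: 120/4 = 30.
ch 1: (32 − 30)²/30 = 4/30 = 0.1333
ch 2: (33 − 30)²/30 = 9/30 = 0.3000
ch 3: (35 − 30)²/30 = 25/30 = 0.8333
ch 4: (20 − 30)²/30 = 100/30 = 3.3333
The largest term is for ch 4: 3.333.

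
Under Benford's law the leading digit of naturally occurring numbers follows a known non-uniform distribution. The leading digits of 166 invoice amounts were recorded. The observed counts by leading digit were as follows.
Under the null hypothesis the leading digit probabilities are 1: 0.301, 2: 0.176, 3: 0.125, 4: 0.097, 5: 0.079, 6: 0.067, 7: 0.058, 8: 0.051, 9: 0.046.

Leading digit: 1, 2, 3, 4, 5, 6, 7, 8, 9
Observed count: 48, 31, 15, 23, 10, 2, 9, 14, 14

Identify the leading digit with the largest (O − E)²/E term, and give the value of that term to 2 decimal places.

6, 7.48

Expected counts E_i = n·p_i: 166×0.301 = 49.966, 166×0.176 = 29.216, 166×0.125 = 20.75, 166×0.097 = 16.102, 166×0.079 = 13.114, 166×0.067 = 11.122, 166×0.058 = 9.628, 166×0.051 = 8.466, 166×0.046 = 7.636.
χ² = (48−49.966)²/49.966 + (31−29.216)²/29.216 + (15−20.75)²/20.75 + (23−16.102)²/16.102 + (10−13.114)²/13.114 + (2−11.122)²/11.122 + (9−9.628)²/9.628 + (14−8.466)²/8.466 + (14−7.636)²/7.636
   = 0.077 + 0.109 + 1.593 + 2.955 + 0.739 + 7.482 + 0.041 + 3.617 + 5.304
The largest term is for 6: 7.48.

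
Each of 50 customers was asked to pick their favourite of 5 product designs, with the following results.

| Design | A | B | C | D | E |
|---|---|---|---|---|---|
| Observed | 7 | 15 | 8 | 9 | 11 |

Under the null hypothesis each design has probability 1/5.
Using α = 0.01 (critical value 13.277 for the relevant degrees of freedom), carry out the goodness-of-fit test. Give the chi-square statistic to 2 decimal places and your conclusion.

Under H₀ each category has probability 1/5, so each expected count is 50/5 = 10.
A: (7 − 10)²/10 = 9/10 = 0.900
B: (15 − 10)²/10 = 25/10 = 2.500
C: (8 − 10)²/10 = 4/10 = 0.400
D: (9 − 10)²/10 = 1/10 = 0.100
E: (11 − 10)²/10 = 1/10 = 0.100
Sum = 4.00
df = 4. Since 4.00 < 13.277, we do not reject H₀.

4.00; do not reject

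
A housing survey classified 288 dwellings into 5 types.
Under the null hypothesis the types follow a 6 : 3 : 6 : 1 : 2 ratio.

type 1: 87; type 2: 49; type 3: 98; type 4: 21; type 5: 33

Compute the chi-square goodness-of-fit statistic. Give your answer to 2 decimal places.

Ratio total = 18. Expected counts: 288×6/18 = 96, 288×3/18 = 48, 288×6/18 = 96, 288×1/18 = 16, 288×2/18 = 32.
cat         O        E   (O−E)²/E
type 1     87       96      0.844
type 2     49       48      0.021
type 3     98       96      0.042
type 4     21       16      1.563
type 5     33       32      0.031
Sum = 2.50

2.50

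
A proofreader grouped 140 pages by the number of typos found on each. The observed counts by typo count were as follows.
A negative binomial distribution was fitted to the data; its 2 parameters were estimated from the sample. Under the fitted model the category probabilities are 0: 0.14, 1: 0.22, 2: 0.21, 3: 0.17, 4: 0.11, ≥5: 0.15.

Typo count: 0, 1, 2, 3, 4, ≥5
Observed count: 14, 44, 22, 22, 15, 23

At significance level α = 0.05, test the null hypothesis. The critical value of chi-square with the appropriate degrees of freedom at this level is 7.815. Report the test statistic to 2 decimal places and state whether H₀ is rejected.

9.46; reject

Expected counts E_i = n·p_i: 140×0.14 = 19.6, 140×0.22 = 30.8, 140×0.21 = 29.4, 140×0.17 = 23.8, 140×0.11 = 15.4, 140×0.15 = 21.
0: (14 − 19.6)²/19.6 = 31.36/19.6 = 1.600
1: (44 − 30.8)²/30.8 = 174.24/30.8 = 5.657
2: (22 − 29.4)²/29.4 = 54.76/29.4 = 1.863
3: (22 − 23.8)²/23.8 = 3.24/23.8 = 0.136
4: (15 − 15.4)²/15.4 = 0.16/15.4 = 0.010
≥5: (23 − 21)²/21 = 4/21 = 0.190
Sum = 9.46
df = 3. Since 9.46 > 7.815, we reject H₀.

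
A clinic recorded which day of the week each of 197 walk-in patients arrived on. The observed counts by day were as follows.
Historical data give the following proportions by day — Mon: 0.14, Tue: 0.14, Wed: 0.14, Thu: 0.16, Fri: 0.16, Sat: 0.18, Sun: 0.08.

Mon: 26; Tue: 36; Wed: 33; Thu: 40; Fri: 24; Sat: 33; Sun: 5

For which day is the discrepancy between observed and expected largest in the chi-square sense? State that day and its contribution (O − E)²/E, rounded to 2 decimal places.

Expected counts E_i = n·p_i: 197×0.14 = 27.58, 197×0.14 = 27.58, 197×0.14 = 27.58, 197×0.16 = 31.52, 197×0.16 = 31.52, 197×0.18 = 35.46, 197×0.08 = 15.76.
χ² = (26−27.58)²/27.58 + (36−27.58)²/27.58 + (33−27.58)²/27.58 + (40−31.52)²/31.52 + (24−31.52)²/31.52 + (33−35.46)²/35.46 + (5−15.76)²/15.76
   = 0.091 + 2.571 + 1.065 + 2.281 + 1.794 + 0.171 + 7.346
The largest term is for Sun: 7.35.

Sun, 7.35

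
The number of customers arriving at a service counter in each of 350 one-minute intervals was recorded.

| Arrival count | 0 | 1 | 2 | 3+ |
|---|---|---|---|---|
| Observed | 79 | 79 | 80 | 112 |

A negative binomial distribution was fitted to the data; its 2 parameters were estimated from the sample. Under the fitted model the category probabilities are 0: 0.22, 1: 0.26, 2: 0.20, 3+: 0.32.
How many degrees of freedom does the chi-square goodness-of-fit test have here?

1

There are k = 4 categories and 2 parameters estimated from the data, so df = 4 − 1 − 2 = 1.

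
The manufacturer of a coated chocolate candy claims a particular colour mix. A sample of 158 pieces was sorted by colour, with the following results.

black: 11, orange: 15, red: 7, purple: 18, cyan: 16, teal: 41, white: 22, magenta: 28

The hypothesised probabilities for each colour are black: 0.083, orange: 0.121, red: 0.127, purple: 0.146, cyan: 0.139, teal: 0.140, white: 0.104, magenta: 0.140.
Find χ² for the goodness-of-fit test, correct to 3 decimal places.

Expected counts E_i = n·p_i: 158×0.083 = 13.114, 158×0.121 = 19.118, 158×0.127 = 20.066, 158×0.146 = 23.068, 158×0.139 = 21.962, 158×0.140 = 22.12, 158×0.104 = 16.432, 158×0.140 = 22.12.
χ² = (11−13.114)²/13.114 + (15−19.118)²/19.118 + (7−20.066)²/20.066 + (18−23.068)²/23.068 + (16−21.962)²/21.962 + (41−22.12)²/22.12 + (22−16.432)²/16.432 + (28−22.12)²/22.12
   = 0.3408 + 0.8870 + 8.5079 + 1.1134 + 1.6185 + 16.1146 + 1.8867 + 1.5630
Sum = 32.032

32.032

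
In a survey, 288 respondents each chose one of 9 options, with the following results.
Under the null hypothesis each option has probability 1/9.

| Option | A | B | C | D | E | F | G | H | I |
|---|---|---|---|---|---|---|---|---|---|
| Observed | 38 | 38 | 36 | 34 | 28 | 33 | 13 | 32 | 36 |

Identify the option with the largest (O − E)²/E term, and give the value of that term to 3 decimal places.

G, 11.281

Under H₀ each category has probability 1/9, so each expected count is 288/9 = 32.
A: (38 − 32)²/32 = 36/32 = 1.1250
B: (38 − 32)²/32 = 36/32 = 1.1250
C: (36 − 32)²/32 = 16/32 = 0.5000
D: (34 − 32)²/32 = 4/32 = 0.1250
E: (28 − 32)²/32 = 16/32 = 0.5000
F: (33 − 32)²/32 = 1/32 = 0.0313
G: (13 − 32)²/32 = 361/32 = 11.2813
H: (32 − 32)²/32 = 0/32 = 0.0000
I: (36 − 32)²/32 = 16/32 = 0.5000
The largest term is for G: 11.281.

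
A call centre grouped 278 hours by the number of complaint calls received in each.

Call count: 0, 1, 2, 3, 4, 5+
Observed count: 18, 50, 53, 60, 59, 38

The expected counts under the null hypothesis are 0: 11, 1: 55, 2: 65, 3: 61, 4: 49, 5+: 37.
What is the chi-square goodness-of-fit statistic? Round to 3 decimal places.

cat         O        E   (O−E)²/E
0          18       11     4.4545
1          50       55     0.4545
2          53       65     2.2154
3          60       61     0.0164
4          59       49     2.0408
5+         38       37     0.0270
Sum = 9.209

9.209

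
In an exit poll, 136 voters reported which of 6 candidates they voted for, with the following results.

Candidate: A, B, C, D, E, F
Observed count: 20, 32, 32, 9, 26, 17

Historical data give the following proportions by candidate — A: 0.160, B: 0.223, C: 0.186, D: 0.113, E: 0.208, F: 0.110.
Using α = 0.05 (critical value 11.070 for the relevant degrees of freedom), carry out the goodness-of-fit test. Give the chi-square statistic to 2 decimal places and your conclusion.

5.11; do not reject

Expected counts E_i = n·p_i: 136×0.160 = 21.76, 136×0.223 = 30.328, 136×0.186 = 25.296, 136×0.113 = 15.368, 136×0.208 = 28.288, 136×0.110 = 14.96.
cat         O        E   (O−E)²/E
A          20    21.76      0.142
B          32   30.328      0.092
C          32   25.296      1.777
D           9   15.368      2.639
E          26   28.288      0.185
F          17    14.96      0.278
Sum = 5.11
df = 5. Since 5.11 < 11.070, we do not reject H₀.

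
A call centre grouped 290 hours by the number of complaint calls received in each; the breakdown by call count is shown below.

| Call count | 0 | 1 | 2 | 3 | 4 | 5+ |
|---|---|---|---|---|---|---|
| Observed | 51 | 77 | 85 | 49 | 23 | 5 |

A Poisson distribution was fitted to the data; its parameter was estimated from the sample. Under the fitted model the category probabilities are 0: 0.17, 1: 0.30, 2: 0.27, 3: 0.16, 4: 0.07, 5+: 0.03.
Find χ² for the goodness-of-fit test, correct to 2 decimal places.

3.86

Expected counts E_i = n·p_i: 290×0.17 = 49.3, 290×0.30 = 87, 290×0.27 = 78.3, 290×0.16 = 46.4, 290×0.07 = 20.3, 290×0.03 = 8.7.
cat         O        E   (O−E)²/E
0          51     49.3      0.059
1          77       87      1.149
2          85     78.3      0.573
3          49     46.4      0.146
4          23     20.3      0.359
5+          5      8.7      1.574
Sum = 3.86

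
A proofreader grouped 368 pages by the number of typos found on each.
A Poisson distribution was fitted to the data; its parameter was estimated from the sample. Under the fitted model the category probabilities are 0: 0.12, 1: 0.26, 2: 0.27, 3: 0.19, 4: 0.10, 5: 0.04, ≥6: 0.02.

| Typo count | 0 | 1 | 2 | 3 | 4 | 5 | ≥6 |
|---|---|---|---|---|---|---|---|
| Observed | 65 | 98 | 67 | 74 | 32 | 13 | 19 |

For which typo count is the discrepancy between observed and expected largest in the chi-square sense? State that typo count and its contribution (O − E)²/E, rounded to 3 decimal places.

≥6, 18.409

Expected counts E_i = n·p_i: 368×0.12 = 44.16, 368×0.26 = 95.68, 368×0.27 = 99.36, 368×0.19 = 69.92, 368×0.10 = 36.8, 368×0.04 = 14.72, 368×0.02 = 7.36.
cat         O        E   (O−E)²/E
0          65    44.16     9.8348
1          98    95.68     0.0563
2          67    99.36    10.5391
3          74    69.92     0.2381
4          32     36.8     0.6261
5          13    14.72     0.2010
≥6         19     7.36    18.4089
The largest term is for ≥6: 18.409.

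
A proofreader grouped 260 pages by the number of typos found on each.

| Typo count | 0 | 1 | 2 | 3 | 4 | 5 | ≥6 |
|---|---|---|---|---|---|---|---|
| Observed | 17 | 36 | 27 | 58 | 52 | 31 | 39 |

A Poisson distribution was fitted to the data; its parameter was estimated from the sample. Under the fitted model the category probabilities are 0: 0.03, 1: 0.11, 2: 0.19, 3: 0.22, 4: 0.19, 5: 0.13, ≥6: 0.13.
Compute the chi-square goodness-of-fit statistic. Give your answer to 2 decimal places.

24.10

Expected counts E_i = n·p_i: 260×0.03 = 7.8, 260×0.11 = 28.6, 260×0.19 = 49.4, 260×0.22 = 57.2, 260×0.19 = 49.4, 260×0.13 = 33.8, 260×0.13 = 33.8.
0: (17 − 7.8)²/7.8 = 84.64/7.8 = 10.851
1: (36 − 28.6)²/28.6 = 54.76/28.6 = 1.915
2: (27 − 49.4)²/49.4 = 501.76/49.4 = 10.157
3: (58 − 57.2)²/57.2 = 0.64/57.2 = 0.011
4: (52 − 49.4)²/49.4 = 6.76/49.4 = 0.137
5: (31 − 33.8)²/33.8 = 7.84/33.8 = 0.232
≥6: (39 − 33.8)²/33.8 = 27.04/33.8 = 0.800
Sum = 24.10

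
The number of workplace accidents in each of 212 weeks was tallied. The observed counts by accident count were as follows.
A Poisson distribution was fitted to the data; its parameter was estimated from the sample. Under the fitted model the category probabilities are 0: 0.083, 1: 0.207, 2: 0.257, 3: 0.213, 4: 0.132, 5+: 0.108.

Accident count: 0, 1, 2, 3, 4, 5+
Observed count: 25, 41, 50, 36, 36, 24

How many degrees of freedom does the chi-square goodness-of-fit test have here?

There are k = 6 categories and 1 parameter estimated from the data, so df = 6 − 1 − 1 = 4.

4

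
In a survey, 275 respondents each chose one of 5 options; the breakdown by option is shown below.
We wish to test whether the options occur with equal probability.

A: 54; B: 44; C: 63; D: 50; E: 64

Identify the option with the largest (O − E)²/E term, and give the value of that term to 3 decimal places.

Expected count for each of the 5 categories: 275/5 = 55.
χ² = (54−55)²/55 + (44−55)²/55 + (63−55)²/55 + (50−55)²/55 + (64−55)²/55
   = 0.0182 + 2.2000 + 1.1636 + 0.4545 + 1.4727
The largest term is for B: 2.200.

B, 2.200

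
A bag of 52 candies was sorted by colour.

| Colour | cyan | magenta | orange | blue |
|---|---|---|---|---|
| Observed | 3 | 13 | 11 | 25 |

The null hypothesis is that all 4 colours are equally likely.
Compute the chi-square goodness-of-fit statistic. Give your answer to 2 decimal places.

Under H₀ each category has probability 1/4, so each expected count is 52/4 = 13.
cat          O        E   (O−E)²/E
cyan         3       13      7.692
magenta     13       13      0.000
orange      11       13      0.308
blue        25       13     11.077
Sum = 19.08

19.08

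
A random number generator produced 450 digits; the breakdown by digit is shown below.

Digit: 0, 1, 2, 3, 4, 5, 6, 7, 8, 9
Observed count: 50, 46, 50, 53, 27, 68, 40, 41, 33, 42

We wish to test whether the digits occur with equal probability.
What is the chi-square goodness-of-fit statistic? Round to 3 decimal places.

Expected count for each of the 10 categories: 450/10 = 45.
χ² = (50−45)²/45 + (46−45)²/45 + (50−45)²/45 + (53−45)²/45 + (27−45)²/45 + (68−45)²/45 + (40−45)²/45 + (41−45)²/45 + (33−45)²/45 + (42−45)²/45
   = 0.5556 + 0.0222 + 0.5556 + 1.4222 + 7.2000 + 11.7556 + 0.5556 + 0.3556 + 3.2000 + 0.2000
Sum = 25.822

25.822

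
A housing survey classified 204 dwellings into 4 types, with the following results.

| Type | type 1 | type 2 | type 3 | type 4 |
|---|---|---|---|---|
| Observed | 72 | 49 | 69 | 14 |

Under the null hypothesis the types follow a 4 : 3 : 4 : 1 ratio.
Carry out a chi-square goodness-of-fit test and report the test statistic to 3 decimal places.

0.858

Ratio total = 12. Expected counts: 204×4/12 = 68, 204×3/12 = 51, 204×4/12 = 68, 204×1/12 = 17.
χ² = (72−68)²/68 + (49−51)²/51 + (69−68)²/68 + (14−17)²/17
   = 0.2353 + 0.0784 + 0.0147 + 0.5294
Sum = 0.858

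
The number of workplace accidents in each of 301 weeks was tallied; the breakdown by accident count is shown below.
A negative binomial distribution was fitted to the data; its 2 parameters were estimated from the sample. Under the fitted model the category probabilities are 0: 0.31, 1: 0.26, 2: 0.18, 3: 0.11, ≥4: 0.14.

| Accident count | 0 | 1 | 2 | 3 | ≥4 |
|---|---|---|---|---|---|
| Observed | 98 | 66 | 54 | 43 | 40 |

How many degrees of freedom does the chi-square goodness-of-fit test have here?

2

There are k = 5 categories and 2 parameters estimated from the data, so df = 5 − 1 − 2 = 2.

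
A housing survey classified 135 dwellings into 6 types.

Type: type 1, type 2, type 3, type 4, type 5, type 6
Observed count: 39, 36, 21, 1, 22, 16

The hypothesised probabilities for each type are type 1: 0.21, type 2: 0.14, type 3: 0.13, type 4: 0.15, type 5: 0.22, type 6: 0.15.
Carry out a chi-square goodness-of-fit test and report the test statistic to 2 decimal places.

Expected counts E_i = n·p_i: 135×0.21 = 28.35, 135×0.14 = 18.9, 135×0.13 = 17.55, 135×0.15 = 20.25, 135×0.22 = 29.7, 135×0.15 = 20.25.
χ² = (39−28.35)²/28.35 + (36−18.9)²/18.9 + (21−17.55)²/17.55 + (1−20.25)²/20.25 + (22−29.7)²/29.7 + (16−20.25)²/20.25
   = 4.001 + 15.471 + 0.678 + 18.299 + 1.996 + 0.892
Sum = 41.34

41.34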